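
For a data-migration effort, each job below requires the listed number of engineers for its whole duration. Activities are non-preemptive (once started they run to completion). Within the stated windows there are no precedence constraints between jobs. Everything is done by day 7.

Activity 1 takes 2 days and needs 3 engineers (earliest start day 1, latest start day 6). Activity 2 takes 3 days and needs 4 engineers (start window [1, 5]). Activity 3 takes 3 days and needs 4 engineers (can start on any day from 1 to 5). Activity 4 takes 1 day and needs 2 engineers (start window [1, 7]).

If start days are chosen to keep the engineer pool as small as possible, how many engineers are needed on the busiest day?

7

Early-start (Activity 1@1, Activity 2@1, Activity 3@1, Activity 4@1) gives peak 13: d1:13  d2:11  d3:8  d4:0  d5:0  d6:0  d7:0.
Shift Activity 3→4, Activity 4→3.
Schedule Activity 1@1, Activity 2@1, Activity 3@4, Activity 4@3: d1:7  d2:7  d3:6  d4:4  d5:4  d6:4  d7:0 — peak 7.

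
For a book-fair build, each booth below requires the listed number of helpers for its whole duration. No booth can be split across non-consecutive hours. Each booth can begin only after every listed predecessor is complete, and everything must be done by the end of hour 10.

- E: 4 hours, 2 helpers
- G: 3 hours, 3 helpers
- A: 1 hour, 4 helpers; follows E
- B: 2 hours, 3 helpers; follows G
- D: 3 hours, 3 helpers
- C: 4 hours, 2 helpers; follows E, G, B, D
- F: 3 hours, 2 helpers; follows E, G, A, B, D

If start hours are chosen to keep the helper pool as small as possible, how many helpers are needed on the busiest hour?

Early-start (E@1, G@1, A@5, B@4, D@1, C@6, F@6) gives peak 8: h1:8  h2:8  h3:8  h4:5  h5:7  h6:4  h7:4  h8:4  h9:2  h10:0.
Shift A→7, B→5, D→4, C→7, F→8.
Schedule E@1, G@1, A@7, B@5, D@4, C@7, F@8: h1:5  h2:5  h3:5  h4:5  h5:6  h6:6  h7:6  h8:4  h9:4  h10:4 — peak 6.

6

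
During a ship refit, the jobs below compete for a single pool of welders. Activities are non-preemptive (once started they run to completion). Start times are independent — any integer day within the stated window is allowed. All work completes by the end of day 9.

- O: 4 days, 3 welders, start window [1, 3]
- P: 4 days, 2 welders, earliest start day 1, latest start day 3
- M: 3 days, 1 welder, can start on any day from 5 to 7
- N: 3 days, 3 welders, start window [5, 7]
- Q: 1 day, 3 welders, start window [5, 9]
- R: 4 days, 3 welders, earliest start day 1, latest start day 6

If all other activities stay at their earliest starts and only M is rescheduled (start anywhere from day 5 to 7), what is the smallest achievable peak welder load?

M@5: d1:8  d2:8  d3:8  d4:8  d5:7  d6:4  d7:4  d8:0  d9:0 → peak 8
M@6: d1:8  d2:8  d3:8  d4:8  d5:6  d6:4  d7:4  d8:1  d9:0 → peak 8
M@7: d1:8  d2:8  d3:8  d4:8  d5:6  d6:3  d7:4  d8:1  d9:1 → peak 8
Best is M@5, peak 8.

8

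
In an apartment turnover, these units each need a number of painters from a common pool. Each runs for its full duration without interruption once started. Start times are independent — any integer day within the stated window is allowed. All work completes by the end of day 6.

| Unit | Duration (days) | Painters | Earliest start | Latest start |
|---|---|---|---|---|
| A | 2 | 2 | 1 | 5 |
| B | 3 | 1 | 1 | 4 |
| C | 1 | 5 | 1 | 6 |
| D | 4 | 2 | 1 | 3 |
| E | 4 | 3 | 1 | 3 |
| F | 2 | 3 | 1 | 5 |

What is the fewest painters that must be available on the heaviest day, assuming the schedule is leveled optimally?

7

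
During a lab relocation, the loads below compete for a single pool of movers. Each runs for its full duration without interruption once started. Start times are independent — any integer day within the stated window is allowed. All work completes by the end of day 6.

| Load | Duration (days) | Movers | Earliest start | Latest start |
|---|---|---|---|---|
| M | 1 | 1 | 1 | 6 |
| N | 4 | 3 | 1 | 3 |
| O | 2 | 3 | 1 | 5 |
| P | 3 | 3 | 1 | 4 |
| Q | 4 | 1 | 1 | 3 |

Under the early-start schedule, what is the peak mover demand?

11

Early-start schedule: M@1, N@1, O@1, P@1, Q@1.
Load per day: day 1: 11, day 2: 10, day 3: 7, day 4: 4, day 5: 0, day 6: 0.
Peak is 11.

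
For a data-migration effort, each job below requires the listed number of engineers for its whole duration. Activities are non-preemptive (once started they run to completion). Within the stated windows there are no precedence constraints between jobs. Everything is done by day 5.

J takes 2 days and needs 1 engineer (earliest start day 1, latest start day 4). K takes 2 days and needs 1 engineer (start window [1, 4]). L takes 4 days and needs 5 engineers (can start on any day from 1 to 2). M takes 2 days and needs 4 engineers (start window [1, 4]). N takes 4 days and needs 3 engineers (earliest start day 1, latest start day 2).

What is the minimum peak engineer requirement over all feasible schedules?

Early-start (J@1, K@1, L@1, M@1, N@1) gives peak 14: d1:14  d2:14  d3:8  d4:8  d5:0.
Shift M→3.
Schedule J@1, K@1, L@1, M@3, N@1: d1:10  d2:10  d3:12  d4:12  d5:0 — peak 12.

12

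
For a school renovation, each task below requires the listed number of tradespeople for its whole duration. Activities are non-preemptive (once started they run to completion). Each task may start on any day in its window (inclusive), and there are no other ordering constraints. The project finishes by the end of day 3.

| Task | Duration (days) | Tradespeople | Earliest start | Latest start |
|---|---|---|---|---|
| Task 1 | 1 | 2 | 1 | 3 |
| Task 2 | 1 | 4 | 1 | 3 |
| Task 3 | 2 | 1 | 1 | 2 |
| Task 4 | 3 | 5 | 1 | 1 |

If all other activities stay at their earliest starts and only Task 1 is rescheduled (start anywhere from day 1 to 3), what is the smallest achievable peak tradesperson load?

10

Task 1@1: d1:12  d2:6  d3:5 → peak 12
Task 1@2: d1:10  d2:8  d3:5 → peak 10
Task 1@3: d1:10  d2:6  d3:7 → peak 10
Best is Task 1@2, peak 10.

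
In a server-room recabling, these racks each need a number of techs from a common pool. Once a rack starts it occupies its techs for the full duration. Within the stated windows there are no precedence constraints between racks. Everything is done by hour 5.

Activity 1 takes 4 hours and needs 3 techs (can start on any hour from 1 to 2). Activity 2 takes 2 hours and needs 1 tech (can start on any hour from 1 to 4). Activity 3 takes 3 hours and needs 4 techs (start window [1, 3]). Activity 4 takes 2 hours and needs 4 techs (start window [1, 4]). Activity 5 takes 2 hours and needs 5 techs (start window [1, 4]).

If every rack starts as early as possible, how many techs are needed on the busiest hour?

Early-start schedule: Activity 1@1, Activity 2@1, Activity 3@1, Activity 4@1, Activity 5@1.
Load per hour: hour 1: 17, hour 2: 17, hour 3: 7, hour 4: 3, hour 5: 0.
Peak is 17.

17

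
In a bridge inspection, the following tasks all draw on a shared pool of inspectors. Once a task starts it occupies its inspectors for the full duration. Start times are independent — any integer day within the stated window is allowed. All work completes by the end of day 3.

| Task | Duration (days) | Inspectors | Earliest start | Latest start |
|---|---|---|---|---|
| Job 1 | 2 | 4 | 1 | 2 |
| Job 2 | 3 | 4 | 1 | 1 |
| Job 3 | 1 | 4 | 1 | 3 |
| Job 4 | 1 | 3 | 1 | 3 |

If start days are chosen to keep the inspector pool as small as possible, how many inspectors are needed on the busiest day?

Early-start (Job 1@1, Job 2@1, Job 3@1, Job 4@1) gives peak 15: d1:15  d2:8  d3:4.
Shift Job 3→3.
Schedule Job 1@1, Job 2@1, Job 3@3, Job 4@1: d1:11  d2:8  d3:8 — peak 11.
No arrangement of the 18 feasible schedules does better.

11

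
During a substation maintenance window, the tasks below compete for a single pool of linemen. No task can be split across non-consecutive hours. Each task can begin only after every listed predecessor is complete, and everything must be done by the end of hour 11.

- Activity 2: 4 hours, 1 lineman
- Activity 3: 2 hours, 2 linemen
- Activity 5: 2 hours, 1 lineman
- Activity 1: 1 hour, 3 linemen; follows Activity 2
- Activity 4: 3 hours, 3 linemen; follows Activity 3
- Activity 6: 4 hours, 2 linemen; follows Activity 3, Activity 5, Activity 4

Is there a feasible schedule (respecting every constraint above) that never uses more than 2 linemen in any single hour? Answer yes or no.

no

Total lineman-hours = 30; over 11 hours the average is 30/11 > 2, so some hour must exceed 2.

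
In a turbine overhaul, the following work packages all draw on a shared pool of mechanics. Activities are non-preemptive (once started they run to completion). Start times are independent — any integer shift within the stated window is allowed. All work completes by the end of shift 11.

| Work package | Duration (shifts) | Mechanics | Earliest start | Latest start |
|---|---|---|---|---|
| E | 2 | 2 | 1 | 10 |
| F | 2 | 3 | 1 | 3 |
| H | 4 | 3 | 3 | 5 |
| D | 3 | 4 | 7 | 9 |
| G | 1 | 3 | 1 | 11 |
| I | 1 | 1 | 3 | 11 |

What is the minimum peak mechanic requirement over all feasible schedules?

5

Early-start (E@1, F@1, H@3, D@7, G@1, I@3) gives peak 8: s1:8  s2:5  s3:4  s4:3  s5:3  s6:3  s7:4  s8:4  s9:4  s10:0  s11:0.
Shift G→10.
Schedule E@1, F@1, H@3, D@7, G@10, I@3: s1:5  s2:5  s3:4  s4:3  s5:3  s6:3  s7:4  s8:4  s9:4  s10:3  s11:0 — peak 5.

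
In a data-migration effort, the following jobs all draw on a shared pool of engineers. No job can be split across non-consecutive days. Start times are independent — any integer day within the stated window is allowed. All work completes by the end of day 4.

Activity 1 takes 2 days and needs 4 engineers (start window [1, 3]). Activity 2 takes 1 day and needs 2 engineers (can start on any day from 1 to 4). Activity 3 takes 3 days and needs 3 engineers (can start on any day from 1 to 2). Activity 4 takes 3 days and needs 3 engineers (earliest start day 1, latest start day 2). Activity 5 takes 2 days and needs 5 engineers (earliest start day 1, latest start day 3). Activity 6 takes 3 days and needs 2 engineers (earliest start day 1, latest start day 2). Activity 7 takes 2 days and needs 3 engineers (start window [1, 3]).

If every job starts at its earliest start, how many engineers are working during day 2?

At early start, day 2 has: Activity 1, Activity 3, Activity 4, Activity 5, Activity 6, Activity 7.
Demand: 4 + 3 + 3 + 5 + 2 + 3 = 20.

20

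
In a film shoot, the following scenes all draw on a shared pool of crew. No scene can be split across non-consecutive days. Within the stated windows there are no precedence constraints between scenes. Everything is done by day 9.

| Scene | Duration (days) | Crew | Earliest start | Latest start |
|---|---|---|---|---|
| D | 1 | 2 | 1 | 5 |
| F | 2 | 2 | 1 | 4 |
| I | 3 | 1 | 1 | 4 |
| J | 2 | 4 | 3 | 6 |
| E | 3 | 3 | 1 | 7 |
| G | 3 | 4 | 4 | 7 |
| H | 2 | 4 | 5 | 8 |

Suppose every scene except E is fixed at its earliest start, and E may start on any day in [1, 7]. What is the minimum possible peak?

8

E@1: d1:8  d2:6  d3:8  d4:8  d5:8  d6:8  d7:0  d8:0  d9:0 → peak 8
E@2: d1:5  d2:6  d3:8  d4:11  d5:8  d6:8  d7:0  d8:0  d9:0 → peak 11
E@3: d1:5  d2:3  d3:8  d4:11  d5:11  d6:8  d7:0  d8:0  d9:0 → peak 11
E@4: d1:5  d2:3  d3:5  d4:11  d5:11  d6:11  d7:0  d8:0  d9:0 → peak 11
E@5: d1:5  d2:3  d3:5  d4:8  d5:11  d6:11  d7:3  d8:0  d9:0 → peak 11
E@6: d1:5  d2:3  d3:5  d4:8  d5:8  d6:11  d7:3  d8:3  d9:0 → peak 11
E@7: d1:5  d2:3  d3:5  d4:8  d5:8  d6:8  d7:3  d8:3  d9:3 → peak 8
Best is E@1, peak 8.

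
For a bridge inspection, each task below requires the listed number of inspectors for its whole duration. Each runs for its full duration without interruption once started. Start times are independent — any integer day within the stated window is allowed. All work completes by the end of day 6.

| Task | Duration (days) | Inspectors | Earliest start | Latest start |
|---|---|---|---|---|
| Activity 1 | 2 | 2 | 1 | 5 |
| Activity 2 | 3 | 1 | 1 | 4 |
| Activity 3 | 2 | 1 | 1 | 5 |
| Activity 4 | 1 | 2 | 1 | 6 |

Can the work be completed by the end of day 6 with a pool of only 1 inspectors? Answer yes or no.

Total inspector-days = 11; over 6 days the average is 11/6 > 1, so some day must exceed 1.

no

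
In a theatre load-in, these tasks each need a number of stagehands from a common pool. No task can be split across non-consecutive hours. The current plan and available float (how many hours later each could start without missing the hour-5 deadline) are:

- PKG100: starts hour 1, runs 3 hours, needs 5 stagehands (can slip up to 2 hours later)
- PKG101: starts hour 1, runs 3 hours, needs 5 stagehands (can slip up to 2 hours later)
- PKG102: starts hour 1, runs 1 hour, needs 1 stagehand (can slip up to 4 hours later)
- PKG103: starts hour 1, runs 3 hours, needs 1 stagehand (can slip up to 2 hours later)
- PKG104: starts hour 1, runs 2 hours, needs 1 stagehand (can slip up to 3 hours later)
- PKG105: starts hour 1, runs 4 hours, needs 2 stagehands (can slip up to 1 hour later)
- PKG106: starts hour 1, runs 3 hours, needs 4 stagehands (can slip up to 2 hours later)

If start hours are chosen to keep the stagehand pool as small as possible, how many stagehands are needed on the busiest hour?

Early-start (PKG100@1, PKG101@1, PKG102@1, PKG103@1, PKG104@1, PKG105@1, PKG106@1) gives peak 19: h1:19  h2:18  h3:17  h4:2  h5:0.
Shift PKG106→3.
Schedule PKG100@1, PKG101@1, PKG102@1, PKG103@1, PKG104@1, PKG105@1, PKG106@3: h1:15  h2:14  h3:17  h4:6  h5:4 — peak 17.

17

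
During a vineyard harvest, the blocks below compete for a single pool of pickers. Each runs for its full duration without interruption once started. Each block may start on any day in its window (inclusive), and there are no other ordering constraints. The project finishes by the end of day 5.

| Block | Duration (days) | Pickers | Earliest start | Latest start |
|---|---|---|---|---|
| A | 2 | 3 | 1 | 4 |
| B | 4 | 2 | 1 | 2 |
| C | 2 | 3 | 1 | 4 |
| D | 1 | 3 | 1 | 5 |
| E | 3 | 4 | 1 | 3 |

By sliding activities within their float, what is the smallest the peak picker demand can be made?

Early-start (A@1, B@1, C@1, D@1, E@1) gives peak 15: d1:15  d2:12  d3:6  d4:2  d5:0.
Shift D→5, E→3.
Schedule A@1, B@1, C@1, D@5, E@3: d1:8  d2:8  d3:6  d4:6  d5:7 — peak 8.

8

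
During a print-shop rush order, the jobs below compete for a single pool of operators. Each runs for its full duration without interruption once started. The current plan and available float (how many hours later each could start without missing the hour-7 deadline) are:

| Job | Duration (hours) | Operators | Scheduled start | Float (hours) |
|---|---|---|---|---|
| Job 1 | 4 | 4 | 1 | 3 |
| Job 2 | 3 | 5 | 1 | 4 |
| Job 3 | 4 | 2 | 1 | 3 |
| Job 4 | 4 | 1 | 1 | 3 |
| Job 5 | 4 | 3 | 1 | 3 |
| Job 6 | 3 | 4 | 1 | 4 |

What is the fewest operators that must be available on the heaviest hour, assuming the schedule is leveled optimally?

10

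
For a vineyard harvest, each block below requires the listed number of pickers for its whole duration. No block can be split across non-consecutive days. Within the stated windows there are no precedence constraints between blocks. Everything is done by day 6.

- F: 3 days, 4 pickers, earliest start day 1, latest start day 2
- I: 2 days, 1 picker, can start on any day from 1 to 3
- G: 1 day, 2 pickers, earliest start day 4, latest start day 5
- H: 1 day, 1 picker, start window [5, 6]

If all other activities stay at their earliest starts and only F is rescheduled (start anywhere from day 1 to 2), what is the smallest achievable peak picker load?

F@1: d1:5  d2:5  d3:4  d4:2  d5:1  d6:0 → peak 5
F@2: d1:1  d2:5  d3:4  d4:6  d5:1  d6:0 → peak 6
Best is F@1, peak 5.

5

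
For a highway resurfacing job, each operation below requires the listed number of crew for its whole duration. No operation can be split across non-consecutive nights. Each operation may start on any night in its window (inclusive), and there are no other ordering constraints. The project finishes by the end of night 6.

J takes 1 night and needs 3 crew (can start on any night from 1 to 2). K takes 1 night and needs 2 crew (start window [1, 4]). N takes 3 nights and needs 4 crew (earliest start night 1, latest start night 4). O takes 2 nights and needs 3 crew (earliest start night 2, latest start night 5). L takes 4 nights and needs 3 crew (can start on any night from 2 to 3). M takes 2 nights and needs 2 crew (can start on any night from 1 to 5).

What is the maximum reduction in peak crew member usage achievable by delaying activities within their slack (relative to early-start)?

Early-start peak: n1:11  n2:12  n3:10  n4:3  n5:3  n6:0 ⇒ 12.
Leveled (J@1, K@1, N@2, O@5, L@3, M@1): n1:7  n2:6  n3:7  n4:7  n5:6  n6:6 ⇒ 7.
Reduction 12 − 7 = 5.

5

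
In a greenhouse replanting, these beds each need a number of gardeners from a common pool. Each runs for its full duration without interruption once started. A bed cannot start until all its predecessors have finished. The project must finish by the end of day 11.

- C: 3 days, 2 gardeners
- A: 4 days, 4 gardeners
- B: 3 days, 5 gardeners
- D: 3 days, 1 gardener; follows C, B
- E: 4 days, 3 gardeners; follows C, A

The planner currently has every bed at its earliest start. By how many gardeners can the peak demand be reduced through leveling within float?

Early-start peak: d1:11  d2:11  d3:11  d4:5  d5:4  d6:4  d7:3  d8:3  d9:0  d10:0  d11:0 ⇒ 11.
Leveled (C@1, A@1, B@5, D@8, E@8): d1:6  d2:6  d3:6  d4:4  d5:5  d6:5  d7:5  d8:4  d9:4  d10:4  d11:3 ⇒ 6.
Reduction 11 − 6 = 5.

5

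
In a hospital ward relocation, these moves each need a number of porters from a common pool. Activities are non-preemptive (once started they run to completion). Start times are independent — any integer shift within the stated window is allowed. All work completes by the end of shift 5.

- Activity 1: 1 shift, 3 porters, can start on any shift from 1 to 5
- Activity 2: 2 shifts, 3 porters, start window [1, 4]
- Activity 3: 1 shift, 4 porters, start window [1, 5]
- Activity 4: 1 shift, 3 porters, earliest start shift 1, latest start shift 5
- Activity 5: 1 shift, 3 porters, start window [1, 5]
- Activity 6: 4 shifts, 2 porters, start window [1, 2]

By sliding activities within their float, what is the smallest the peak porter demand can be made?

6

Early-start (Activity 1@1, Activity 2@1, Activity 3@1, Activity 4@1, Activity 5@1, Activity 6@1) gives peak 18: s1:18  s2:5  s3:2  s4:2  s5:0.
Shift Activity 3→3, Activity 4→4, Activity 5→5, Activity 6→2.
Schedule Activity 1@1, Activity 2@1, Activity 3@3, Activity 4@4, Activity 5@5, Activity 6@2: s1:6  s2:5  s3:6  s4:5  s5:5 — peak 6.
Total porter-shifts = 27 over 5 shifts ⇒ peak ≥ ⌈27/5⌉ = 6, so 6 is optimal.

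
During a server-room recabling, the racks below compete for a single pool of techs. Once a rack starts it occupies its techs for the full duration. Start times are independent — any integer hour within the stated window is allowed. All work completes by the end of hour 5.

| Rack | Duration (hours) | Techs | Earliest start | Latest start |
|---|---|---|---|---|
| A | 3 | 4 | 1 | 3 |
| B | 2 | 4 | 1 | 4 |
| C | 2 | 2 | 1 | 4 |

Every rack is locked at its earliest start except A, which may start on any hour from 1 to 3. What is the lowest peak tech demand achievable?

A@1: h1:10  h2:10  h3:4  h4:0  h5:0 → peak 10
A@2: h1:6  h2:10  h3:4  h4:4  h5:0 → peak 10
A@3: h1:6  h2:6  h3:4  h4:4  h5:4 → peak 6
Best is A@3, peak 6.

6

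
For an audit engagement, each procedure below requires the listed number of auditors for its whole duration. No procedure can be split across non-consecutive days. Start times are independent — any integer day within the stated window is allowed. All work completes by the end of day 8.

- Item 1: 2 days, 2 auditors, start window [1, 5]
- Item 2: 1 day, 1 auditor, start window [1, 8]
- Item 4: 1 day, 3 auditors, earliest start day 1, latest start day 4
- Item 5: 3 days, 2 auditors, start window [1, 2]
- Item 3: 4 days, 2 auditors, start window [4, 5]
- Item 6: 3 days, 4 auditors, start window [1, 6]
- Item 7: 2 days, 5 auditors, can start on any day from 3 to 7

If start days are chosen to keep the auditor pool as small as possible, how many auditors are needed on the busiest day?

Early-start (Item 1@1, Item 2@1, Item 4@1, Item 5@1, Item 3@4, Item 6@1, Item 7@3) gives peak 12: d1:12  d2:8  d3:11  d4:7  d5:2  d6:2  d7:2  d8:0.
Shift Item 5→2, Item 3→5, Item 6→3, Item 7→6.
Schedule Item 1@1, Item 2@1, Item 4@1, Item 5@2, Item 3@5, Item 6@3, Item 7@6: d1:6  d2:4  d3:6  d4:6  d5:6  d6:7  d7:7  d8:2 — peak 7.

7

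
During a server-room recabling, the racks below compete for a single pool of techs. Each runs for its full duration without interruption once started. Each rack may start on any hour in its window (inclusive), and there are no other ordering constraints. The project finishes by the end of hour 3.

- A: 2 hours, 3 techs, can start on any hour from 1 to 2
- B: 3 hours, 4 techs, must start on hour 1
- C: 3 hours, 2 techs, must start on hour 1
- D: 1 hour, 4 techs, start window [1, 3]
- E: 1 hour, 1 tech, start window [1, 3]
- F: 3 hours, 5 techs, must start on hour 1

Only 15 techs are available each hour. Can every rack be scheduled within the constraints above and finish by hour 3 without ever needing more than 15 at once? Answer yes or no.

Schedule A@1, B@1, C@1, D@3, E@1, F@1: h1:15  h2:14  h3:15 — peak 15 ≤ 15.

yes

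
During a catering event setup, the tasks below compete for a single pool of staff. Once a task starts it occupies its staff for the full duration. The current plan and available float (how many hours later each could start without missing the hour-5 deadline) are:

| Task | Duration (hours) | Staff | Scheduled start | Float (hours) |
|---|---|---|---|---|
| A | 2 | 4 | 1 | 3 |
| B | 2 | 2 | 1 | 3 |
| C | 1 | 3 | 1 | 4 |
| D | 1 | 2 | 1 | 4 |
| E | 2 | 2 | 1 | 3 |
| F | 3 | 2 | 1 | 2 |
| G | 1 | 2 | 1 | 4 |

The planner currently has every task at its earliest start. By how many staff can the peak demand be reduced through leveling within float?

Early-start peak: h1:17  h2:10  h3:2  h4:0  h5:0 ⇒ 17.
Leveled (A@1, B@1, C@3, D@4, E@4, F@3, G@5): h1:6  h2:6  h3:5  h4:6  h5:6 ⇒ 6.
Reduction 17 − 6 = 11.

11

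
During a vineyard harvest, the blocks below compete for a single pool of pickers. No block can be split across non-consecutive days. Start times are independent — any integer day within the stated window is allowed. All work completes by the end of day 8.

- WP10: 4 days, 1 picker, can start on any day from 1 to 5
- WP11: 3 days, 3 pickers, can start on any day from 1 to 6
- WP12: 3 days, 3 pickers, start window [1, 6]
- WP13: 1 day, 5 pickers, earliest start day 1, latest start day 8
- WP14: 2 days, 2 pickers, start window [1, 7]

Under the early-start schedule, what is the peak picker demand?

14

Early-start schedule: WP10@1, WP11@1, WP12@1, WP13@1, WP14@1.
Load per day: day 1: 14, day 2: 9, day 3: 7, day 4: 1, day 5: 0, day 6: 0, day 7: 0, day 8: 0.
Peak is 14.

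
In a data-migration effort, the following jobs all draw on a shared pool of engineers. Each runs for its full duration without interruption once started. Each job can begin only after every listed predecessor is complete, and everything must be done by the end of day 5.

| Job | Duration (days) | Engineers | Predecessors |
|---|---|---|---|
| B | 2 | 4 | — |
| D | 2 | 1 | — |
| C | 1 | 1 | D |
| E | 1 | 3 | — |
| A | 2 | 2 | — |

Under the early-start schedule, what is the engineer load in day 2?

7

At early start, day 2 has: B, D, A.
Demand: 4 + 1 + 2 = 7.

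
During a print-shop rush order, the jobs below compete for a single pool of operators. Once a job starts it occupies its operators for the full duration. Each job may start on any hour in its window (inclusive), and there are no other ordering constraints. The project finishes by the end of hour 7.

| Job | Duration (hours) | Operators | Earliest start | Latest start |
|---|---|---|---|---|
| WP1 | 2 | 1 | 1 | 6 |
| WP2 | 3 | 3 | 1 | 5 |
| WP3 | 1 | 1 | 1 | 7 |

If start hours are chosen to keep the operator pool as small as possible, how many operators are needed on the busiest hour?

3

Early-start (WP1@1, WP2@1, WP3@1) gives peak 5: h1:5  h2:4  h3:3  h4:0  h5:0  h6:0  h7:0.
Shift WP2→3.
Schedule WP1@1, WP2@3, WP3@1: h1:2  h2:1  h3:3  h4:3  h5:3  h6:0  h7:0 — peak 3.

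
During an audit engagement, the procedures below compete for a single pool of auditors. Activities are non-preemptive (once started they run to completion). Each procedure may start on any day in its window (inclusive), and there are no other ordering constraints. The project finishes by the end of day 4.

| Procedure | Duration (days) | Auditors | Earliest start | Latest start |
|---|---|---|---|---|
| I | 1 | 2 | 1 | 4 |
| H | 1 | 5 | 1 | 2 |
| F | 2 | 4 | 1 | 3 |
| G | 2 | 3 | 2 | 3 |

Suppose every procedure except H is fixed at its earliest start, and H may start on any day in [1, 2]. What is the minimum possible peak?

11

H@1: d1:11  d2:7  d3:3  d4:0 → peak 11
H@2: d1:6  d2:12  d3:3  d4:0 → peak 12
Best is H@1, peak 11.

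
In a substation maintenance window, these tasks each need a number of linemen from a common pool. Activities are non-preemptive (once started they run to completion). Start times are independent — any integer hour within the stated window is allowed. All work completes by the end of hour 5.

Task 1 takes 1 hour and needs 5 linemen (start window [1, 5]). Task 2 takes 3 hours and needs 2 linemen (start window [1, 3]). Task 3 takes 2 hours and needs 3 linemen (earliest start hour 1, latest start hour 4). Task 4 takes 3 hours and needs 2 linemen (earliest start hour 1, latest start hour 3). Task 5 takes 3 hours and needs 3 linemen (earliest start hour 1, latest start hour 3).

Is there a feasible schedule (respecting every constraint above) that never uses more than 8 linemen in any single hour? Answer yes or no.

Schedule Task 1@1, Task 2@1, Task 3@4, Task 4@2, Task 5@2: h1:7  h2:7  h3:7  h4:8  h5:3 — peak 8 ≤ 8.

yes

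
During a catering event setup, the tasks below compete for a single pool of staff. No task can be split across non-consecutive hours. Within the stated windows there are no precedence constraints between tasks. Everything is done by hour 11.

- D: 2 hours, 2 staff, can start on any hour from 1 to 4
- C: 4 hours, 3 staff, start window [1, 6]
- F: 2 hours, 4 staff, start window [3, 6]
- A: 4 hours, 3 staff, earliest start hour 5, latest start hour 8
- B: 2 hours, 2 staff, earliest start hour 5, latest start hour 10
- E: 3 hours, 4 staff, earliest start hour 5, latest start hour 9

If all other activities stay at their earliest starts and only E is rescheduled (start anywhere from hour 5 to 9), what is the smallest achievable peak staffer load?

E@5: h1:5  h2:5  h3:7  h4:7  h5:9  h6:9  h7:7  h8:3  h9:0  h10:0  h11:0 → peak 9
E@6: h1:5  h2:5  h3:7  h4:7  h5:5  h6:9  h7:7  h8:7  h9:0  h10:0  h11:0 → peak 9
E@7: h1:5  h2:5  h3:7  h4:7  h5:5  h6:5  h7:7  h8:7  h9:4  h10:0  h11:0 → peak 7
E@8: h1:5  h2:5  h3:7  h4:7  h5:5  h6:5  h7:3  h8:7  h9:4  h10:4  h11:0 → peak 7
E@9: h1:5  h2:5  h3:7  h4:7  h5:5  h6:5  h7:3  h8:3  h9:4  h10:4  h11:4 → peak 7
Best is E@7, peak 7.

7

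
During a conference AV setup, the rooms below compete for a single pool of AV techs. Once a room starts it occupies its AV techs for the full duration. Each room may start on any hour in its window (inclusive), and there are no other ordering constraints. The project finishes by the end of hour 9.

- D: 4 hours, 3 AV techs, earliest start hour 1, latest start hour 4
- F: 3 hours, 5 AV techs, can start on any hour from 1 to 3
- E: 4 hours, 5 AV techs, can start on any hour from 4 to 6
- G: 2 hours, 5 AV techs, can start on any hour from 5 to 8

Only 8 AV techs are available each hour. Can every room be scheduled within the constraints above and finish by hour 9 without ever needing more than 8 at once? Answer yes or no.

yes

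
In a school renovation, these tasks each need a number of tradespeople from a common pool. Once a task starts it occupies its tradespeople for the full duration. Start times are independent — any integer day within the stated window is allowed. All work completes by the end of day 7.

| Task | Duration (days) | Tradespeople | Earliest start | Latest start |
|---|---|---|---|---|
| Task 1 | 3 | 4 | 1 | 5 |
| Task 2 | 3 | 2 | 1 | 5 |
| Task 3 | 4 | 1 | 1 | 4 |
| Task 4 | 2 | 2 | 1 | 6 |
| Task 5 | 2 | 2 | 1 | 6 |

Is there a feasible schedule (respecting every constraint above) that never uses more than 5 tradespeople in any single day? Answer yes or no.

Schedule Task 1@1, Task 2@4, Task 3@1, Task 4@4, Task 5@6: d1:5  d2:5  d3:5  d4:5  d5:4  d6:4  d7:2 — peak 5 ≤ 5.

yes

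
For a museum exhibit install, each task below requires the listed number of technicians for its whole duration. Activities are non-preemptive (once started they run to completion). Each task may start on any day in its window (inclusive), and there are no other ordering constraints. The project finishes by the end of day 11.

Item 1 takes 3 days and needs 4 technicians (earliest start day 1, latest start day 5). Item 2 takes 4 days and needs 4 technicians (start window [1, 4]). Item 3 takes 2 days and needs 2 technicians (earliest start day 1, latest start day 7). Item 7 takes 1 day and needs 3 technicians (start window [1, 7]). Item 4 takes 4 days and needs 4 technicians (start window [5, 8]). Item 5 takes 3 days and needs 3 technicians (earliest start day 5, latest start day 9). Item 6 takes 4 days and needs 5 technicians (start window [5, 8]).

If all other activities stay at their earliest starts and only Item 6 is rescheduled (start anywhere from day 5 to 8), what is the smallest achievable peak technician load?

13

Item 6@5: d1:13  d2:10  d3:8  d4:4  d5:12  d6:12  d7:12  d8:9  d9:0  d10:0  d11:0 → peak 13
Item 6@6: d1:13  d2:10  d3:8  d4:4  d5:7  d6:12  d7:12  d8:9  d9:5  d10:0  d11:0 → peak 13
Item 6@7: d1:13  d2:10  d3:8  d4:4  d5:7  d6:7  d7:12  d8:9  d9:5  d10:5  d11:0 → peak 13
Item 6@8: d1:13  d2:10  d3:8  d4:4  d5:7  d6:7  d7:7  d8:9  d9:5  d10:5  d11:5 → peak 13
Best is Item 6@5, peak 13.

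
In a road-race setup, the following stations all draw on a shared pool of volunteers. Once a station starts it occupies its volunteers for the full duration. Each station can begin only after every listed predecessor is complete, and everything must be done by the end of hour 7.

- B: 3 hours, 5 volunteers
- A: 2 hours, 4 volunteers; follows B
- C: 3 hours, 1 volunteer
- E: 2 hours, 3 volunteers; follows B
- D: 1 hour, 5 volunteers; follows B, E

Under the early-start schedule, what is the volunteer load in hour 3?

6

At early start, hour 3 has: B, C.
Demand: 5 + 1 = 6.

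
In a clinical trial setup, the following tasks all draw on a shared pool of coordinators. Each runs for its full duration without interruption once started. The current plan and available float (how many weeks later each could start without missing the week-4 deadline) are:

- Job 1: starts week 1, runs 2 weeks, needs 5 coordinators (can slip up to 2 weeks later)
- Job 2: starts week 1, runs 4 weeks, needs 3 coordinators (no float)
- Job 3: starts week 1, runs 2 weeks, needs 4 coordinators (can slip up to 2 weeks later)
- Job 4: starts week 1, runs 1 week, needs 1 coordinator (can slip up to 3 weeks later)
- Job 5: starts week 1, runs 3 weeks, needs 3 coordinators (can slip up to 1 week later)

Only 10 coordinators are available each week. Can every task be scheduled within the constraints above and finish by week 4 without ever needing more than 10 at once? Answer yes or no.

The minimum achievable peak is 11; 10 < 11, so no feasible schedule stays within the cap.

no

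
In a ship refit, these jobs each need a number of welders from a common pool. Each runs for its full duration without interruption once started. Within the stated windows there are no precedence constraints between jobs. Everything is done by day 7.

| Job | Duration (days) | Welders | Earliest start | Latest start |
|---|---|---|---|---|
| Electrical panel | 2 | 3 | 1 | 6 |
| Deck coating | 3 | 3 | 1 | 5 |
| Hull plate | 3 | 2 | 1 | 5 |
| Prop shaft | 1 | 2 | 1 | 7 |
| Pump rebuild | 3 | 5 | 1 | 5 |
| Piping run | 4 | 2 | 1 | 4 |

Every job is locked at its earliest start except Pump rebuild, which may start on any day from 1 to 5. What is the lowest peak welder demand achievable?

Pump rebuild@1: d1:17  d2:15  d3:12  d4:2  d5:0  d6:0  d7:0 → peak 17
Pump rebuild@2: d1:12  d2:15  d3:12  d4:7  d5:0  d6:0  d7:0 → peak 15
Pump rebuild@3: d1:12  d2:10  d3:12  d4:7  d5:5  d6:0  d7:0 → peak 12
Pump rebuild@4: d1:12  d2:10  d3:7  d4:7  d5:5  d6:5  d7:0 → peak 12
Pump rebuild@5: d1:12  d2:10  d3:7  d4:2  d5:5  d6:5  d7:5 → peak 12
Best is Pump rebuild@3, peak 12.

12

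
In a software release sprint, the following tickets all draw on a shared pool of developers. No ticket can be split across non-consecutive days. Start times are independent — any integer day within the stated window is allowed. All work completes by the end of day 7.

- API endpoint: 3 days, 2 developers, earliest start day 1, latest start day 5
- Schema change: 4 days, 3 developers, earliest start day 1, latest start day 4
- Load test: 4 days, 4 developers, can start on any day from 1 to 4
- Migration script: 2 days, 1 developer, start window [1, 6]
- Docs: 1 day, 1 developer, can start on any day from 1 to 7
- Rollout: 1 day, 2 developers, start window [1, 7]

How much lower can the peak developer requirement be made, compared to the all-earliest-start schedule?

Early-start peak: d1:13  d2:10  d3:9  d4:7  d5:0  d6:0  d7:0 ⇒ 13.
Leveled (API endpoint@1, Schema change@1, Load test@4, Migration script@1, Docs@1, Rollout@3): d1:7  d2:6  d3:7  d4:7  d5:4  d6:4  d7:4 ⇒ 7.
Reduction 13 − 7 = 6.

6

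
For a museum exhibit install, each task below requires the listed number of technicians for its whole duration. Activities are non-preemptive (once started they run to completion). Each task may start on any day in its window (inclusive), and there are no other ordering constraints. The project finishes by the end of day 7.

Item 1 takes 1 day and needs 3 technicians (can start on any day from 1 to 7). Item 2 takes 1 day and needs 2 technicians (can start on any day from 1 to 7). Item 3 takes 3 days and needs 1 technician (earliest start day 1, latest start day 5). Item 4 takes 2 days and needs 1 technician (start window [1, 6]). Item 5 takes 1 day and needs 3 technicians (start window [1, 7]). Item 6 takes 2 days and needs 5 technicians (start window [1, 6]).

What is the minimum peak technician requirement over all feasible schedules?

Early-start (Item 1@1, Item 2@1, Item 3@1, Item 4@1, Item 5@1, Item 6@1) gives peak 15: d1:15  d2:7  d3:1  d4:0  d5:0  d6:0  d7:0.
Shift Item 3→2, Item 4→2, Item 5→2, Item 6→5.
Schedule Item 1@1, Item 2@1, Item 3@2, Item 4@2, Item 5@2, Item 6@5: d1:5  d2:5  d3:2  d4:1  d5:5  d6:5  d7:0 — peak 5.

5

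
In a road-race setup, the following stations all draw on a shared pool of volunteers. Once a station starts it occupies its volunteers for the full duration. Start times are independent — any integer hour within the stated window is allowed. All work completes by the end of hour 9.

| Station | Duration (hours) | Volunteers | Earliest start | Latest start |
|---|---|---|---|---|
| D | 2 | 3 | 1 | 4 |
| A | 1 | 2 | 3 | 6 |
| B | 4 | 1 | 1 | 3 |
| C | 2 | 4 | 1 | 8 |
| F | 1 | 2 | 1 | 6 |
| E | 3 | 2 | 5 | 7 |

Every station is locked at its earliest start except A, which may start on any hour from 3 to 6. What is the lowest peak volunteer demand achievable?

A@3: h1:10  h2:8  h3:3  h4:1  h5:2  h6:2  h7:2  h8:0  h9:0 → peak 10
A@4: h1:10  h2:8  h3:1  h4:3  h5:2  h6:2  h7:2  h8:0  h9:0 → peak 10
A@5: h1:10  h2:8  h3:1  h4:1  h5:4  h6:2  h7:2  h8:0  h9:0 → peak 10
A@6: h1:10  h2:8  h3:1  h4:1  h5:2  h6:4  h7:2  h8:0  h9:0 → peak 10
Best is A@3, peak 10.

10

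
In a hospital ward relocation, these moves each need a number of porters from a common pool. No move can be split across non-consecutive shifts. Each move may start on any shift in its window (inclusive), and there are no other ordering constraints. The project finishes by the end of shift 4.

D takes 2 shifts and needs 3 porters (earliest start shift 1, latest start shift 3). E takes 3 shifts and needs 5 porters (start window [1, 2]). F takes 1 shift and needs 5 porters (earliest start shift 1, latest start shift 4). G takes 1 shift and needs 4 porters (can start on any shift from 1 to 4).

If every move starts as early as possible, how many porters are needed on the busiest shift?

Early-start schedule: D@1, E@1, F@1, G@1.
Load per shift: shift 1: 17, shift 2: 8, shift 3: 5, shift 4: 0.
Peak is 17.

17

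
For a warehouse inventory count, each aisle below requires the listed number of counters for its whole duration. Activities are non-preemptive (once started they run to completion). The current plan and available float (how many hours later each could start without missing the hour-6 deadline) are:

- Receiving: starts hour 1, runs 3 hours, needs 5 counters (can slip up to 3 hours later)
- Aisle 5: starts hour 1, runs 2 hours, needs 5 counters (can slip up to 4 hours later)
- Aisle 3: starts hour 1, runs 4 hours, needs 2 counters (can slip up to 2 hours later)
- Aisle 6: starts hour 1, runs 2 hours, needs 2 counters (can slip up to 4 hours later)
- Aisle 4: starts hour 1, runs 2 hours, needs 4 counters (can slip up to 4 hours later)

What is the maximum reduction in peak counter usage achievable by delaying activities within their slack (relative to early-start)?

Early-start peak: h1:18  h2:18  h3:7  h4:2  h5:0  h6:0 ⇒ 18.
Leveled (Receiving@1, Aisle 5@4, Aisle 3@1, Aisle 6@1, Aisle 4@5): h1:9  h2:9  h3:7  h4:7  h5:9  h6:4 ⇒ 9.
Reduction 18 − 9 = 9.

9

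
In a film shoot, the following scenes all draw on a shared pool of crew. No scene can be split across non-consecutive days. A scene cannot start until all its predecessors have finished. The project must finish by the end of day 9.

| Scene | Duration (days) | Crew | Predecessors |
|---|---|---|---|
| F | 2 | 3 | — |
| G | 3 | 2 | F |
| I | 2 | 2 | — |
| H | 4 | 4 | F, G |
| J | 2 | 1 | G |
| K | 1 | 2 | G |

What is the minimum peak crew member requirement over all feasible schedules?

Early-start (F@1, G@3, I@1, H@6, J@6, K@6) gives peak 7: d1:5  d2:5  d3:2  d4:2  d5:2  d6:7  d7:5  d8:4  d9:4.
Shift K→8.
Schedule F@1, G@3, I@1, H@6, J@6, K@8: d1:5  d2:5  d3:2  d4:2  d5:2  d6:5  d7:5  d8:6  d9:4 — peak 6.

6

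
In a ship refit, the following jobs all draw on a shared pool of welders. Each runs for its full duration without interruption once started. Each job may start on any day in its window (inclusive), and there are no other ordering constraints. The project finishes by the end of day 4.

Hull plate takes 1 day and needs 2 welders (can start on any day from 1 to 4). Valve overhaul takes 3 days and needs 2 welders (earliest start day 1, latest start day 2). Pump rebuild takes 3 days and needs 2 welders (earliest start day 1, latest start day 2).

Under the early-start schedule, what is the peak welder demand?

6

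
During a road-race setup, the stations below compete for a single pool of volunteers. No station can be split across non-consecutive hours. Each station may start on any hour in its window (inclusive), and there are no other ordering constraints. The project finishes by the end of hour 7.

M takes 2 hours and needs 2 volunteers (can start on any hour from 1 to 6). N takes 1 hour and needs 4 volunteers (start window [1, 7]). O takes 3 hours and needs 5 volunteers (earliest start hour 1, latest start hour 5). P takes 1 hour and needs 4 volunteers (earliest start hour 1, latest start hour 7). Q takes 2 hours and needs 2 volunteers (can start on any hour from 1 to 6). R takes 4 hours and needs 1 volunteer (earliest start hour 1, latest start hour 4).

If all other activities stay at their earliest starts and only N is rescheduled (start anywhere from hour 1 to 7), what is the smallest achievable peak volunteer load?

N@1: h1:18  h2:10  h3:6  h4:1  h5:0  h6:0  h7:0 → peak 18
N@2: h1:14  h2:14  h3:6  h4:1  h5:0  h6:0  h7:0 → peak 14
N@3: h1:14  h2:10  h3:10  h4:1  h5:0  h6:0  h7:0 → peak 14
N@4: h1:14  h2:10  h3:6  h4:5  h5:0  h6:0  h7:0 → peak 14
N@5: h1:14  h2:10  h3:6  h4:1  h5:4  h6:0  h7:0 → peak 14
N@6: h1:14  h2:10  h3:6  h4:1  h5:0  h6:4  h7:0 → peak 14
N@7: h1:14  h2:10  h3:6  h4:1  h5:0  h6:0  h7:4 → peak 14
Best is N@2, peak 14.

14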